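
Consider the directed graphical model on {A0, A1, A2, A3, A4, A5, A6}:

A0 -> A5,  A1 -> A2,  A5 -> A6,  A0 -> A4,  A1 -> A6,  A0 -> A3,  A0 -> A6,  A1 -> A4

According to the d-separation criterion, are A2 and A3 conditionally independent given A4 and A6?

We examine all 3 paths between A2 and A3:
Path 1: A2 ← A1 → A6 ← A5 ← A0 → A3
  A1 is a fork and A1 is not conditioned on; A6 is a collider and A6 is conditioned on, which opens it; A5 is a chain and A5 is not conditioned on; A0 is a fork and A0 is not conditioned on — no node blocks this path, so it is active.
Path 2: A2 ← A1 → A6 ← A0 → A3
  A1 is a fork and A1 is not conditioned on; A6 is a collider and A6 is conditioned on, which opens it; A0 is a fork and A0 is not conditioned on — no node blocks this path, so it is active.
Path 3: A2 ← A1 → A4 ← A0 → A3
  A1 is a fork and A1 is not conditioned on; A4 is a collider and A4 is conditioned on, which opens it; A0 is a fork and A0 is not conditioned on — no node blocks this path, so it is active.
Since the path A2 ← A1 → A6 ← A5 ← A0 → A3 is active, A2 and A3 are not d-separated given {A4, A6}.

No — A2 and A3 are not d-separated given {A4, A6}.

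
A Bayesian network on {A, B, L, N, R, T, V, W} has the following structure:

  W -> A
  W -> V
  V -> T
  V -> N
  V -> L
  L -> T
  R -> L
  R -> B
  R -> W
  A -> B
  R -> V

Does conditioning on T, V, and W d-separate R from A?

Yes

5 paths connect R and A; each must be blocked for d-separation to hold:
  1. R → B ← A — B:collider[blocks] ⇒ blocked
  2. R → V ← W → A — V:collider[open]; W:fork[blocks] ⇒ blocked
  3. R → L → T ← V ← W → A — L:chain[open]; T:collider[open]; V:chain[blocks]; W:fork[blocks] ⇒ blocked
  4. R → L ← V ← W → A — L:collider[open]; V:chain[blocks]; W:fork[blocks] ⇒ blocked
  5. R → W → A — W:chain[blocks] ⇒ blocked
Since every path is blocked, d-separation holds.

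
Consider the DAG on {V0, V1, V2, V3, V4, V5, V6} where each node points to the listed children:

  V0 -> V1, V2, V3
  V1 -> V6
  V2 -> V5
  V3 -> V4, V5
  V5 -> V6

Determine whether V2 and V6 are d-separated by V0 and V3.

No

There are 4 undirected paths between V2 and V6; checking each against the conditioning set {V0, V3}:
Path 1: V2 → V5 ← V3 ← V0 → V1 → V6
  V5 is a collider here and neither V5 nor any of its descendants is conditioned on, so the collider stays closed — the path is blocked at V5.
Path 2: V2 → V5 → V6
  V5 is a chain and V5 is not conditioned on — no node blocks this path, so it is active.
Path 3: V2 ← V0 → V1 → V6
  V0 is a fork here and V0 is conditioned on, so the path is blocked at V0.
Path 4: V2 ← V0 → V3 → V5 → V6
  V0 is a fork here and V0 is conditioned on, so the path is blocked at V0.
Because an active path exists, V2 and V6 are not d-separated.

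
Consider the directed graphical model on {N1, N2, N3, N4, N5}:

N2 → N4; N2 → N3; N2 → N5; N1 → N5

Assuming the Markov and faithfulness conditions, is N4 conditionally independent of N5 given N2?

Yes — N4 and N5 are d-separated given {N2}.

There is one path between N4 and N5:
  1. N4 ← N2 → N5 — N2:fork[blocks] ⇒ blocked
Every path is blocked, so N4 and N5 are d-separated given {N2}.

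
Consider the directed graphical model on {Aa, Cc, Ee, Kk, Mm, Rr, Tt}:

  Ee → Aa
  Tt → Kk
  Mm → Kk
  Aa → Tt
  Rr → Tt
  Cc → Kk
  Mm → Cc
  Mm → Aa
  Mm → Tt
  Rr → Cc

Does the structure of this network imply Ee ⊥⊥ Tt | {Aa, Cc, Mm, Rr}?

Yes — Ee and Tt are d-separated given {Aa, Cc, Mm, Rr}.

Enumerating the 6 paths from Ee to Tt and testing each for blocking by {Aa, Cc, Mm, Rr}:
  1. Ee → Aa → Tt — Aa:chain[blocks] ⇒ blocked
  2. Ee → Aa ← Mm → Tt — Aa:collider[open]; Mm:fork[blocks] ⇒ blocked
  3. Ee → Aa ← Mm → Kk ← Tt — Aa:collider[open]; Mm:fork[blocks]; Kk:collider[blocks] ⇒ blocked
  4. Ee → Aa ← Mm → Kk ← Cc ← Rr → Tt — Aa:collider[open]; Mm:fork[blocks]; Kk:collider[blocks]; Cc:chain[blocks]; Rr:fork[blocks] ⇒ blocked
  5. Ee → Aa ← Mm → Cc → Kk ← Tt — Aa:collider[open]; Mm:fork[blocks]; Cc:chain[blocks]; Kk:collider[blocks] ⇒ blocked
  6. Ee → Aa ← Mm → Cc ← Rr → Tt — Aa:collider[open]; Mm:fork[blocks]; Cc:collider[open]; Rr:fork[blocks] ⇒ blocked
Every path is blocked, so Ee and Tt are d-separated given {Aa, Cc, Mm, Rr}.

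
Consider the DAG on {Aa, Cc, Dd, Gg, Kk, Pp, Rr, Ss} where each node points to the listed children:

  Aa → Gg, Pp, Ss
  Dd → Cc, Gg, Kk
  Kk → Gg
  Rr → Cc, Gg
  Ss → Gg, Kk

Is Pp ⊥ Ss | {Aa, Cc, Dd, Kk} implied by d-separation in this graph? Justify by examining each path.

Yes

5 paths connect Pp and Ss; each must be blocked for d-separation to hold:
Path 1: Pp ← Aa → Ss
  Aa is a fork here and Aa is conditioned on, so the path is blocked at Aa.
Path 2: Pp ← Aa → Gg ← Dd → Kk ← Ss
  Aa is a fork here and Aa is conditioned on, so the path is blocked at Aa.
Path 3: Pp ← Aa → Gg ← Ss
  Aa is a fork here and Aa is conditioned on, so the path is blocked at Aa.
Path 4: Pp ← Aa → Gg ← Kk ← Ss
  Aa is a fork here and Aa is conditioned on, so the path is blocked at Aa.
Path 5: Pp ← Aa → Gg ← Rr → Cc ← Dd → Kk ← Ss
  Aa is a fork here and Aa is conditioned on, so the path is blocked at Aa.
Every path is blocked, so Pp and Ss are d-separated given {Aa, Cc, Dd, Kk}.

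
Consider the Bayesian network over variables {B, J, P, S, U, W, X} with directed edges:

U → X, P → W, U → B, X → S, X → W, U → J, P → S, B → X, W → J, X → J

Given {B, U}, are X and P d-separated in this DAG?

Yes

5 paths connect X and P; each must be blocked for d-separation to hold:
Path 1: X ← B ← U → J ← W ← P
  B is a chain here and B is conditioned on, so the path is blocked at B.
Path 2: X ← U → J ← W ← P
  U is a fork here and U is conditioned on, so the path is blocked at U.
Path 3: X → J ← W ← P
  J is a collider here and neither J nor any of its descendants is conditioned on, so the collider stays closed — the path is blocked at J.
Path 4: X → S ← P
  S is a collider here and neither S nor any of its descendants is conditioned on, so the collider stays closed — the path is blocked at S.
Path 5: X → W ← P
  W is a collider here and neither W nor any of its descendants is conditioned on, so the collider stays closed — the path is blocked at W.
Every path is blocked, so X and P are d-separated given {B, U}.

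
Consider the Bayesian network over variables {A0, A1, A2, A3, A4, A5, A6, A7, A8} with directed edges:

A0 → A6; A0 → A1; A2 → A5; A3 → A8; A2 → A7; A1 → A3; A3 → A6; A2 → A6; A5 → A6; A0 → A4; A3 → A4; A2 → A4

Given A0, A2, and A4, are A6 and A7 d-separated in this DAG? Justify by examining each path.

There are 6 undirected paths between A6 and A7; checking each against the conditioning set {A0, A2, A4}:
Path 1: A6 ← A3 ← A1 ← A0 → A4 ← A2 → A7
  A0 is a fork here and A0 is conditioned on, so the path is blocked at A0.
Path 2: A6 ← A3 → A4 ← A2 → A7
  A2 is a fork here and A2 is conditioned on, so the path is blocked at A2.
Path 3: A6 ← A5 ← A2 → A7
  A2 is a fork here and A2 is conditioned on, so the path is blocked at A2.
Path 4: A6 ← A2 → A7
  A2 is a fork here and A2 is conditioned on, so the path is blocked at A2.
Path 5: A6 ← A0 → A1 → A3 → A4 ← A2 → A7
  A0 is a fork here and A0 is conditioned on, so the path is blocked at A0.
Path 6: A6 ← A0 → A4 ← A2 → A7
  A0 is a fork here and A0 is conditioned on, so the path is blocked at A0.
Since every path is blocked, d-separation holds.

Yes — A6 and A7 are d-separated given {A0, A2, A4}.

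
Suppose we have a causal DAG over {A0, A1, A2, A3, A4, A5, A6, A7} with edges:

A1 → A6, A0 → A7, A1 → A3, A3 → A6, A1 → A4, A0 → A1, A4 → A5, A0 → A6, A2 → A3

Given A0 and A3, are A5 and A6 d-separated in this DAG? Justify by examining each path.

No

We examine all 3 paths between A5 and A6:
Path 1: A5 ← A4 ← A1 → A6
  A4 is a chain and A4 is not conditioned on; A1 is a fork and A1 is not conditioned on — no node blocks this path, so it is active.
Path 2: A5 ← A4 ← A1 → A3 → A6
  A3 is a chain here and A3 is conditioned on, so the path is blocked at A3.
Path 3: A5 ← A4 ← A1 ← A0 → A6
  A0 is a fork here and A0 is conditioned on, so the path is blocked at A0.
Since the path A5 ← A4 ← A1 → A6 is active, A5 and A6 are not d-separated given {A0, A3}.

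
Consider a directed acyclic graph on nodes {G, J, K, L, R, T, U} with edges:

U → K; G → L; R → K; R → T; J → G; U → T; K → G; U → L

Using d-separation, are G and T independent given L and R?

No

There are 4 undirected paths between G and T; checking each against the conditioning set {L, R}:
  1. G ← K ← R → T — K:chain[open]; R:fork[blocks] ⇒ blocked
  2. G ← K ← U → T — K:chain[open]; U:fork[open] ⇒ active
  3. G → L ← U → K ← R → T — L:collider[open]; U:fork[open]; K:collider[open]; R:fork[blocks] ⇒ blocked
  4. G → L ← U → T — L:collider[open]; U:fork[open] ⇒ active
Because an active path exists, G and T are not d-separated.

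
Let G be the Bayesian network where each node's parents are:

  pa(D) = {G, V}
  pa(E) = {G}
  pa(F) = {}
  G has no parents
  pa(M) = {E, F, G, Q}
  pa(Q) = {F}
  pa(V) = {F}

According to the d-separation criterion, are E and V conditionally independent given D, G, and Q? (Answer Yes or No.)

Yes — E and V are d-separated given {D, G, Q}.

Enumerating the 6 paths from E to V and testing each for blocking by {D, G, Q}:
Path 1: E → M ← Q ← F → V
  M is a collider here and neither M nor any of its descendants is conditioned on, so the collider stays closed — the path is blocked at M.
Path 2: E → M ← G → D ← V
  M is a collider here and neither M nor any of its descendants is conditioned on, so the collider stays closed — the path is blocked at M.
Path 3: E → M ← F → V
  M is a collider here and neither M nor any of its descendants is conditioned on, so the collider stays closed — the path is blocked at M.
Path 4: E ← G → M ← Q ← F → V
  G is a fork here and G is conditioned on, so the path is blocked at G.
Path 5: E ← G → M ← F → V
  G is a fork here and G is conditioned on, so the path is blocked at G.
Path 6: E ← G → D ← V
  G is a fork here and G is conditioned on, so the path is blocked at G.
Every path is blocked, so E and V are d-separated given {D, G, Q}.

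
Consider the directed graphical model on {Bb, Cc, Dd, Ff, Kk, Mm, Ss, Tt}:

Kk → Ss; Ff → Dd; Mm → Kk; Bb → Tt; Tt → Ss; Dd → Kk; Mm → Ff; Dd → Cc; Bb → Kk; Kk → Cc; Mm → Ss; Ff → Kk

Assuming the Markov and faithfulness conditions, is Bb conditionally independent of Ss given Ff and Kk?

No

6 paths connect Bb and Ss; each must be blocked for d-separation to hold:
Path 1: Bb → Kk → Ss
  Kk is a chain here and Kk is conditioned on, so the path is blocked at Kk.
Path 2: Bb → Kk ← Dd ← Ff ← Mm → Ss
  Ff is a chain here and Ff is conditioned on, so the path is blocked at Ff.
Path 3: Bb → Kk → Cc ← Dd ← Ff ← Mm → Ss
  Kk is a chain here and Kk is conditioned on, so the path is blocked at Kk.
Path 4: Bb → Kk ← Ff ← Mm → Ss
  Ff is a chain here and Ff is conditioned on, so the path is blocked at Ff.
Path 5: Bb → Kk ← Mm → Ss
  Kk is a collider and Kk is conditioned on, which opens it; Mm is a fork and Mm is not conditioned on — no node blocks this path, so it is active.
Path 6: Bb → Tt → Ss
  Tt is a chain and Tt is not conditioned on — no node blocks this path, so it is active.
At least one path is unblocked, so d-separation fails.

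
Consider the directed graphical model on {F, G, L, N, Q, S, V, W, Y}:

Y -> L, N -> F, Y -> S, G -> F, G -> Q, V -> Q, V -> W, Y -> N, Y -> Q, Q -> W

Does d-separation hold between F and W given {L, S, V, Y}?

There are 4 undirected paths between F and W; checking each against the conditioning set {L, S, V, Y}:
Path 1: F ← G → Q ← V → W
  Q is a collider here and neither Q nor any of its descendants is conditioned on, so the collider stays closed — the path is blocked at Q.
Path 2: F ← G → Q → W
  G is a fork and G is not conditioned on; Q is a chain and Q is not conditioned on — no node blocks this path, so it is active.
Path 3: F ← N ← Y → Q ← V → W
  Y is a fork here and Y is conditioned on, so the path is blocked at Y.
Path 4: F ← N ← Y → Q → W
  Y is a fork here and Y is conditioned on, so the path is blocked at Y.
Since the path F ← G → Q → W is active, F and W are not d-separated given {L, S, V, Y}.

No — F and W are not d-separated given {L, S, V, Y}.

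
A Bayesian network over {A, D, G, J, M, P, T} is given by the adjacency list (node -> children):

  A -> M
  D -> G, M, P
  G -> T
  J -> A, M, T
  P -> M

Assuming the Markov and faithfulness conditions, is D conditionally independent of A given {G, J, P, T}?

Yes

We examine all 6 paths between D and A:
Path 1: D → G → T ← J → A
  G is a chain here and G is conditioned on, so the path is blocked at G.
Path 2: D → G → T ← J → M ← A
  G is a chain here and G is conditioned on, so the path is blocked at G.
Path 3: D → M ← A
  M is a collider here and neither M nor any of its descendants is conditioned on, so the collider stays closed — the path is blocked at M.
Path 4: D → M ← J → A
  M is a collider here and neither M nor any of its descendants is conditioned on, so the collider stays closed — the path is blocked at M.
Path 5: D → P → M ← A
  P is a chain here and P is conditioned on, so the path is blocked at P.
Path 6: D → P → M ← J → A
  P is a chain here and P is conditioned on, so the path is blocked at P.
All paths are blocked; D ⊥ A | {G, J, P, T} holds.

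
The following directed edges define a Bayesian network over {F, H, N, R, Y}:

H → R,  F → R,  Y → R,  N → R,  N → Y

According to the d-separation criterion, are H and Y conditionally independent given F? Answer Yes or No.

Yes — H and Y are d-separated given {F}.

There are 2 undirected paths between H and Y; checking each against the conditioning set {F}:
Path 1: H → R ← N → Y
  R is a collider here and neither R nor any of its descendants is conditioned on, so the collider stays closed — the path is blocked at R.
Path 2: H → R ← Y
  R is a collider here and neither R nor any of its descendants is conditioned on, so the collider stays closed — the path is blocked at R.
All paths are blocked; H ⊥ Y | {F} holds.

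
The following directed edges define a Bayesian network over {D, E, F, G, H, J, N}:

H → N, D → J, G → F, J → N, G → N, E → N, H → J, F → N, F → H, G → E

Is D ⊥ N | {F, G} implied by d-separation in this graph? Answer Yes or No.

Enumerating the 5 paths from D to N and testing each for blocking by {F, G}:
  1. D → J → N — J:chain[open] ⇒ active
  2. D → J ← H → N — J:collider[blocks]; H:fork[open] ⇒ blocked
  3. D → J ← H ← F ← G → E → N — J:collider[blocks]; H:chain[open]; F:chain[blocks]; G:fork[blocks]; E:chain[open] ⇒ blocked
  4. D → J ← H ← F ← G → N — J:collider[blocks]; H:chain[open]; F:chain[blocks]; G:fork[blocks] ⇒ blocked
  5. D → J ← H ← F → N — J:collider[blocks]; H:chain[open]; F:fork[blocks] ⇒ blocked
At least one path is unblocked, so d-separation fails.

No — D and N are not d-separated given {F, G}.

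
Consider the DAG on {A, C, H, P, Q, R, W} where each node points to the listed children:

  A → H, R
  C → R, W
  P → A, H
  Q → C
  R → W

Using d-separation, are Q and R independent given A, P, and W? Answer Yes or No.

No

There are 2 undirected paths between Q and R; checking each against the conditioning set {A, P, W}:
  1. Q → C → R — C:chain[open] ⇒ active
  2. Q → C → W ← R — C:chain[open]; W:collider[open] ⇒ active
Since the path Q → C → R is active, Q and R are not d-separated given {A, P, W}.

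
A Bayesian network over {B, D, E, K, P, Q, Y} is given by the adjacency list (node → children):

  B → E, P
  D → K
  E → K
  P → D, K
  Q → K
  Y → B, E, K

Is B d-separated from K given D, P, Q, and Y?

6 paths connect B and K; each must be blocked for d-separation to hold:
  1. B ← Y → E → K — Y:fork[blocks]; E:chain[open] ⇒ blocked
  2. B ← Y → K — Y:fork[blocks] ⇒ blocked
  3. B → P → D → K — P:chain[blocks]; D:chain[blocks] ⇒ blocked
  4. B → P → K — P:chain[blocks] ⇒ blocked
  5. B → E ← Y → K — E:collider[blocks]; Y:fork[blocks] ⇒ blocked
  6. B → E → K — E:chain[open] ⇒ active
At least one path is unblocked, so d-separation fails.

No — B and K are not d-separated given {D, P, Q, Y}.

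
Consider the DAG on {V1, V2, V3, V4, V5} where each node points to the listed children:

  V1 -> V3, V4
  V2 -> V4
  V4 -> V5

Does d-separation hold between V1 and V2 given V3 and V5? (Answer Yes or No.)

No — V1 and V2 are not d-separated given {V3, V5}.

The only undirected path from V1 to V2 is:
  1. V1 → V4 ← V2 — V4:collider[open] ⇒ active
Because an active path exists, V1 and V2 are not d-separated.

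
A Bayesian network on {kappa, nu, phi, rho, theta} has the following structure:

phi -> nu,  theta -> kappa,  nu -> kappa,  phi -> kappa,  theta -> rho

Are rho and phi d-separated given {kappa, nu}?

No

We examine all 2 paths between rho and phi:
Path 1: rho ← theta → kappa ← phi
  theta is a fork and theta is not conditioned on; kappa is a collider and kappa is conditioned on, which opens it — no node blocks this path, so it is active.
Path 2: rho ← theta → kappa ← nu ← phi
  nu is a chain here and nu is conditioned on, so the path is blocked at nu.
Because an active path exists, rho and phi are not d-separated.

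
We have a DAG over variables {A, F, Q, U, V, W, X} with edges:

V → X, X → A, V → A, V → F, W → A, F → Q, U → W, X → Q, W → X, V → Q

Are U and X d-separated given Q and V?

There are 5 undirected paths between U and X; checking each against the conditioning set {Q, V}:
Path 1: U → W → A ← V → Q ← X
  A is a collider here and neither A nor any of its descendants is conditioned on, so the collider stays closed — the path is blocked at A.
Path 2: U → W → A ← V → X
  A is a collider here and neither A nor any of its descendants is conditioned on, so the collider stays closed — the path is blocked at A.
Path 3: U → W → A ← V → F → Q ← X
  A is a collider here and neither A nor any of its descendants is conditioned on, so the collider stays closed — the path is blocked at A.
Path 4: U → W → A ← X
  A is a collider here and neither A nor any of its descendants is conditioned on, so the collider stays closed — the path is blocked at A.
Path 5: U → W → X
  W is a chain and W is not conditioned on — no node blocks this path, so it is active.
At least one path is unblocked, so d-separation fails.

No — U and X are not d-separated given {Q, V}.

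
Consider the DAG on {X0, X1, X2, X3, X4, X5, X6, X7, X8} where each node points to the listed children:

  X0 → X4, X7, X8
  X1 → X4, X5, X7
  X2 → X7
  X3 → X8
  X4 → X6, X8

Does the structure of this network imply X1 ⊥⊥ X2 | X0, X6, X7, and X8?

No

3 paths connect X1 and X2; each must be blocked for d-separation to hold:
Path 1: X1 → X7 ← X2
  X7 is a collider and X7 is conditioned on, which opens it — no node blocks this path, so it is active.
Path 2: X1 → X4 ← X0 → X7 ← X2
  X0 is a fork here and X0 is conditioned on, so the path is blocked at X0.
Path 3: X1 → X4 → X8 ← X0 → X7 ← X2
  X0 is a fork here and X0 is conditioned on, so the path is blocked at X0.
At least one path is unblocked, so d-separation fails.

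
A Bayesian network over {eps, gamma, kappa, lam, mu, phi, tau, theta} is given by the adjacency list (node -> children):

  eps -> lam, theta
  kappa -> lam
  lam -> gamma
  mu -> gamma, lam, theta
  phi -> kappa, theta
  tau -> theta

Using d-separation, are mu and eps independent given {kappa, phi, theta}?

6 paths connect mu and eps; each must be blocked for d-separation to hold:
Path 1: mu → theta ← phi → kappa → lam ← eps
  phi is a fork here and phi is conditioned on, so the path is blocked at phi.
Path 2: mu → theta ← eps
  theta is a collider and theta is conditioned on, which opens it — no node blocks this path, so it is active.
Path 3: mu → lam ← kappa ← phi → theta ← eps
  lam is a collider here and neither lam nor any of its descendants is conditioned on, so the collider stays closed — the path is blocked at lam.
Path 4: mu → lam ← eps
  lam is a collider here and neither lam nor any of its descendants is conditioned on, so the collider stays closed — the path is blocked at lam.
Path 5: mu → gamma ← lam ← kappa ← phi → theta ← eps
  gamma is a collider here and neither gamma nor any of its descendants is conditioned on, so the collider stays closed — the path is blocked at gamma.
Path 6: mu → gamma ← lam ← eps
  gamma is a collider here and neither gamma nor any of its descendants is conditioned on, so the collider stays closed — the path is blocked at gamma.
At least one path is unblocked, so d-separation fails.

No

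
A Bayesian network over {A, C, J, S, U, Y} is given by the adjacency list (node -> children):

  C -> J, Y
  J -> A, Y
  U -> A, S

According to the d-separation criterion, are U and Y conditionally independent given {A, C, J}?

There are 2 undirected paths between U and Y; checking each against the conditioning set {A, C, J}:
  1. U → A ← J ← C → Y — A:collider[open]; J:chain[blocks]; C:fork[blocks] ⇒ blocked
  2. U → A ← J → Y — A:collider[open]; J:fork[blocks] ⇒ blocked
Since every path is blocked, d-separation holds.

Yes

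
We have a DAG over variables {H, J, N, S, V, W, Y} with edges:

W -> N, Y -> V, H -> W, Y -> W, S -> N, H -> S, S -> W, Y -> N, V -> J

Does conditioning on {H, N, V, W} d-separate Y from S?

No

There are 6 undirected paths between Y and S; checking each against the conditioning set {H, N, V, W}:
Path 1: Y → N ← S
  N is a collider and N is conditioned on, which opens it — no node blocks this path, so it is active.
Path 2: Y → N ← W ← H → S
  W is a chain here and W is conditioned on, so the path is blocked at W.
Path 3: Y → N ← W ← S
  W is a chain here and W is conditioned on, so the path is blocked at W.
Path 4: Y → W → N ← S
  W is a chain here and W is conditioned on, so the path is blocked at W.
Path 5: Y → W ← H → S
  H is a fork here and H is conditioned on, so the path is blocked at H.
Path 6: Y → W ← S
  W is a collider and W is conditioned on, which opens it — no node blocks this path, so it is active.
Since the path Y → N ← S is active, Y and S are not d-separated given {H, N, V, W}.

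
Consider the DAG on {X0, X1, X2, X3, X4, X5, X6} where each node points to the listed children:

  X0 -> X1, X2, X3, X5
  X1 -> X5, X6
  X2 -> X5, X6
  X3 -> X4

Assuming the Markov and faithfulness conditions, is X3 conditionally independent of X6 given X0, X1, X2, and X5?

We examine all 6 paths between X3 and X6:
  1. X3 ← X0 → X2 → X6 — X0:fork[blocks]; X2:chain[blocks] ⇒ blocked
  2. X3 ← X0 → X2 → X5 ← X1 → X6 — X0:fork[blocks]; X2:chain[blocks]; X5:collider[open]; X1:fork[blocks] ⇒ blocked
  3. X3 ← X0 → X5 ← X2 → X6 — X0:fork[blocks]; X5:collider[open]; X2:fork[blocks] ⇒ blocked
  4. X3 ← X0 → X5 ← X1 → X6 — X0:fork[blocks]; X5:collider[open]; X1:fork[blocks] ⇒ blocked
  5. X3 ← X0 → X1 → X6 — X0:fork[blocks]; X1:chain[blocks] ⇒ blocked
  6. X3 ← X0 → X1 → X5 ← X2 → X6 — X0:fork[blocks]; X1:chain[blocks]; X5:collider[open]; X2:fork[blocks] ⇒ blocked
Every path is blocked, so X3 and X6 are d-separated given {X0, X1, X2, X5}.

Yes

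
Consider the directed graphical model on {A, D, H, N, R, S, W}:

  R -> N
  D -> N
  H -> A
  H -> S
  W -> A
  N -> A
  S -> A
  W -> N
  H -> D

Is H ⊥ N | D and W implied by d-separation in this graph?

Yes

5 paths connect H and N; each must be blocked for d-separation to hold:
  1. H → A ← W → N — A:collider[blocks]; W:fork[blocks] ⇒ blocked
  2. H → A ← N — A:collider[blocks] ⇒ blocked
  3. H → D → N — D:chain[blocks] ⇒ blocked
  4. H → S → A ← W → N — S:chain[open]; A:collider[blocks]; W:fork[blocks] ⇒ blocked
  5. H → S → A ← N — S:chain[open]; A:collider[blocks] ⇒ blocked
Since every path is blocked, d-separation holds.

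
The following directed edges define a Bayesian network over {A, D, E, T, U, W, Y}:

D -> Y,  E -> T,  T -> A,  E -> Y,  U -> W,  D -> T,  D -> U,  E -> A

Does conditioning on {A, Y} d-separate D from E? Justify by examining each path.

No — D and E are not d-separated given {A, Y}.

We examine all 3 paths between D and E:
  1. D → T → A ← E — T:chain[open]; A:collider[open] ⇒ active
  2. D → T ← E — T:collider[open] ⇒ active
  3. D → Y ← E — Y:collider[open] ⇒ active
Since the path D → T → A ← E is active, D and E are not d-separated given {A, Y}.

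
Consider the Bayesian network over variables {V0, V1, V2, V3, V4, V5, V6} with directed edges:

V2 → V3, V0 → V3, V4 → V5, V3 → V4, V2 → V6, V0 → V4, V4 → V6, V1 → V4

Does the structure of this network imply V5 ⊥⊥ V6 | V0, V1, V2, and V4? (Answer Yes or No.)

There are 3 undirected paths between V5 and V6; checking each against the conditioning set {V0, V1, V2, V4}:
  1. V5 ← V4 ← V3 ← V2 → V6 — V4:chain[blocks]; V3:chain[open]; V2:fork[blocks] ⇒ blocked
  2. V5 ← V4 → V6 — V4:fork[blocks] ⇒ blocked
  3. V5 ← V4 ← V0 → V3 ← V2 → V6 — V4:chain[blocks]; V0:fork[blocks]; V3:collider[open]; V2:fork[blocks] ⇒ blocked
Every path is blocked, so V5 and V6 are d-separated given {V0, V1, V2, V4}.

Yes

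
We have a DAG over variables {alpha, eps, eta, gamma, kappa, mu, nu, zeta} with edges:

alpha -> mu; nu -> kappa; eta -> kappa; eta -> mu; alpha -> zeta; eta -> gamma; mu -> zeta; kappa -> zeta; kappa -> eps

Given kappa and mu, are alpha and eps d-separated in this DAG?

Yes

We examine all 4 paths between alpha and eps:
Path 1: alpha → mu → zeta ← kappa → eps
  mu is a chain here and mu is conditioned on, so the path is blocked at mu.
Path 2: alpha → mu ← eta → kappa → eps
  kappa is a chain here and kappa is conditioned on, so the path is blocked at kappa.
Path 3: alpha → zeta ← kappa → eps
  zeta is a collider here and neither zeta nor any of its descendants is conditioned on, so the collider stays closed — the path is blocked at zeta.
Path 4: alpha → zeta ← mu ← eta → kappa → eps
  zeta is a collider here and neither zeta nor any of its descendants is conditioned on, so the collider stays closed — the path is blocked at zeta.
Every path is blocked, so alpha and eps are d-separated given {kappa, mu}.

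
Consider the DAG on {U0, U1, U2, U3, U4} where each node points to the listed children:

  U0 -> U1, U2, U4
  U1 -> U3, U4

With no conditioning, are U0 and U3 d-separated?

We examine all 2 paths between U0 and U3:
Path 1: U0 → U4 ← U1 → U3
  U4 is a collider here and neither U4 nor any of its descendants is conditioned on, so the collider stays closed — the path is blocked at U4.
Path 2: U0 → U1 → U3
  U1 is a chain and U1 is not conditioned on — no node blocks this path, so it is active.
At least one path is unblocked, so d-separation fails.

No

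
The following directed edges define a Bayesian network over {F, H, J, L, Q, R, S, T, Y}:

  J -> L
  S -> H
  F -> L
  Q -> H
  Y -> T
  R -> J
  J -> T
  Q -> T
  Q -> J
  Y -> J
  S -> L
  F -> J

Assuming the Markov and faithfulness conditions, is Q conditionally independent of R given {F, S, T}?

5 paths connect Q and R; each must be blocked for d-separation to hold:
Path 1: Q → J ← R
  J is a collider and its descendant T is conditioned on, which opens it — no node blocks this path, so it is active.
Path 2: Q → H ← S → L ← J ← R
  H is a collider here and neither H nor any of its descendants is conditioned on, so the collider stays closed — the path is blocked at H.
Path 3: Q → H ← S → L ← F → J ← R
  H is a collider here and neither H nor any of its descendants is conditioned on, so the collider stays closed — the path is blocked at H.
Path 4: Q → T ← J ← R
  T is a collider and T is conditioned on, which opens it; J is a chain and J is not conditioned on — no node blocks this path, so it is active.
Path 5: Q → T ← Y → J ← R
  T is a collider and T is conditioned on, which opens it; Y is a fork and Y is not conditioned on; J is a collider and its descendant T is conditioned on, which opens it — no node blocks this path, so it is active.
Because an active path exists, Q and R are not d-separated.

No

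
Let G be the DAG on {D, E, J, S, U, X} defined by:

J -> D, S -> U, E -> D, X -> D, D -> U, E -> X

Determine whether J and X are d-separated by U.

2 paths connect J and X; each must be blocked for d-separation to hold:
  1. J → D ← E → X — D:collider[open]; E:fork[open] ⇒ active
  2. J → D ← X — D:collider[open] ⇒ active
Since the path J → D ← E → X is active, J and X are not d-separated given {U}.

No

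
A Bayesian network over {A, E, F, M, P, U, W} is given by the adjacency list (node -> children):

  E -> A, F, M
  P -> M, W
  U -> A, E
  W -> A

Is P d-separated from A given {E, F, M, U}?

We examine all 3 paths between P and A:
Path 1: P → W → A
  W is a chain and W is not conditioned on — no node blocks this path, so it is active.
Path 2: P → M ← E → A
  E is a fork here and E is conditioned on, so the path is blocked at E.
Path 3: P → M ← E ← U → A
  E is a chain here and E is conditioned on, so the path is blocked at E.
Because an active path exists, P and A are not d-separated.

No — P and A are not d-separated given {E, F, M, U}.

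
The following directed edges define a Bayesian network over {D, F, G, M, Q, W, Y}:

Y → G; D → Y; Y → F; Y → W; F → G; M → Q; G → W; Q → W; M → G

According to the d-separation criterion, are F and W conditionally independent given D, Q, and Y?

Enumerating the 6 paths from F to W and testing each for blocking by {D, Q, Y}:
Path 1: F → G ← Y → W
  G is a collider here and neither G nor any of its descendants is conditioned on, so the collider stays closed — the path is blocked at G.
Path 2: F → G → W
  G is a chain and G is not conditioned on — no node blocks this path, so it is active.
Path 3: F → G ← M → Q → W
  G is a collider here and neither G nor any of its descendants is conditioned on, so the collider stays closed — the path is blocked at G.
Path 4: F ← Y → G → W
  Y is a fork here and Y is conditioned on, so the path is blocked at Y.
Path 5: F ← Y → G ← M → Q → W
  Y is a fork here and Y is conditioned on, so the path is blocked at Y.
Path 6: F ← Y → W
  Y is a fork here and Y is conditioned on, so the path is blocked at Y.
At least one path is unblocked, so d-separation fails.

No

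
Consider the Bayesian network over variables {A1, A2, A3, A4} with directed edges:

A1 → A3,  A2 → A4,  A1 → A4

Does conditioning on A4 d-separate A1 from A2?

The only undirected path from A1 to A2 is:
  1. A1 → A4 ← A2 — A4:collider[open] ⇒ active
Because an active path exists, A1 and A2 are not d-separated.

No — A1 and A2 are not d-separated given {A4}.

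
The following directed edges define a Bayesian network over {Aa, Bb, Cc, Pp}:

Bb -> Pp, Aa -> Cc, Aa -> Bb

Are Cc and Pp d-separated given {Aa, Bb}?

The only undirected path from Cc to Pp is:
Path 1: Cc ← Aa → Bb → Pp
  Aa is a fork here and Aa is conditioned on, so the path is blocked at Aa.
Every path is blocked, so Cc and Pp are d-separated given {Aa, Bb}.

Yes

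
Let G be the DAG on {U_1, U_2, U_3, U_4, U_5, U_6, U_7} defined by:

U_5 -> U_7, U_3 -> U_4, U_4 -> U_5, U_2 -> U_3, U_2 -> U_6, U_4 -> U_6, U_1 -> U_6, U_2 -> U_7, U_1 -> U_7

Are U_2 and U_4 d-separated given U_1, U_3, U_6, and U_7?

5 paths connect U_2 and U_4; each must be blocked for d-separation to hold:
  1. U_2 → U_6 ← U_4 — U_6:collider[open] ⇒ active
  2. U_2 → U_6 ← U_1 → U_7 ← U_5 ← U_4 — U_6:collider[open]; U_1:fork[blocks]; U_7:collider[open]; U_5:chain[open] ⇒ blocked
  3. U_2 → U_7 ← U_1 → U_6 ← U_4 — U_7:collider[open]; U_1:fork[blocks]; U_6:collider[open] ⇒ blocked
  4. U_2 → U_7 ← U_5 ← U_4 — U_7:collider[open]; U_5:chain[open] ⇒ active
  5. U_2 → U_3 → U_4 — U_3:chain[blocks] ⇒ blocked
Since the path U_2 → U_6 ← U_4 is active, U_2 and U_4 are not d-separated given {U_1, U_3, U_6, U_7}.

No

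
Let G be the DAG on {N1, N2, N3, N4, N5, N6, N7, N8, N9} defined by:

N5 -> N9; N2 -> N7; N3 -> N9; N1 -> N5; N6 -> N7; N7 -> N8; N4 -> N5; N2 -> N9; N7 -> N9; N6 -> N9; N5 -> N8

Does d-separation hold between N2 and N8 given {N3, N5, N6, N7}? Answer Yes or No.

There are 6 undirected paths between N2 and N8; checking each against the conditioning set {N3, N5, N6, N7}:
Path 1: N2 → N9 ← N6 → N7 → N8
  N9 is a collider here and neither N9 nor any of its descendants is conditioned on, so the collider stays closed — the path is blocked at N9.
Path 2: N2 → N9 ← N5 → N8
  N9 is a collider here and neither N9 nor any of its descendants is conditioned on, so the collider stays closed — the path is blocked at N9.
Path 3: N2 → N9 ← N7 → N8
  N9 is a collider here and neither N9 nor any of its descendants is conditioned on, so the collider stays closed — the path is blocked at N9.
Path 4: N2 → N7 ← N6 → N9 ← N5 → N8
  N6 is a fork here and N6 is conditioned on, so the path is blocked at N6.
Path 5: N2 → N7 → N9 ← N5 → N8
  N7 is a chain here and N7 is conditioned on, so the path is blocked at N7.
Path 6: N2 → N7 → N8
  N7 is a chain here and N7 is conditioned on, so the path is blocked at N7.
Every path is blocked, so N2 and N8 are d-separated given {N3, N5, N6, N7}.

Yes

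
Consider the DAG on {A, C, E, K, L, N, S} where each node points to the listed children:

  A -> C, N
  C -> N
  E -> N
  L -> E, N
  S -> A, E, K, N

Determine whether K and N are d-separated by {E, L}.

5 paths connect K and N; each must be blocked for d-separation to hold:
Path 1: K ← S → E ← L → N
  L is a fork here and L is conditioned on, so the path is blocked at L.
Path 2: K ← S → E → N
  E is a chain here and E is conditioned on, so the path is blocked at E.
Path 3: K ← S → A → N
  S is a fork and S is not conditioned on; A is a chain and A is not conditioned on — no node blocks this path, so it is active.
Path 4: K ← S → A → C → N
  S is a fork and S is not conditioned on; A is a chain and A is not conditioned on; C is a chain and C is not conditioned on — no node blocks this path, so it is active.
Path 5: K ← S → N
  S is a fork and S is not conditioned on — no node blocks this path, so it is active.
Since the path K ← S → A → N is active, K and N are not d-separated given {E, L}.

No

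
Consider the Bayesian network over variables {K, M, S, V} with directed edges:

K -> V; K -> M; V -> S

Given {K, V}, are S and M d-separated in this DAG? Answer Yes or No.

Yes

Only one path connects S and M:
Path 1: S ← V ← K → M
  V is a chain here and V is conditioned on, so the path is blocked at V.
Since every path is blocked, d-separation holds.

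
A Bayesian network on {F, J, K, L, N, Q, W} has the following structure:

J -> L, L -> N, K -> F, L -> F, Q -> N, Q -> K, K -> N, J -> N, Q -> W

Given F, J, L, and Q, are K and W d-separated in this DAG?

Yes

Enumerating the 4 paths from K to W and testing each for blocking by {F, J, L, Q}:
Path 1: K → N ← Q → W
  N is a collider here and neither N nor any of its descendants is conditioned on, so the collider stays closed — the path is blocked at N.
Path 2: K → F ← L → N ← Q → W
  L is a fork here and L is conditioned on, so the path is blocked at L.
Path 3: K → F ← L ← J → N ← Q → W
  L is a chain here and L is conditioned on, so the path is blocked at L.
Path 4: K ← Q → W
  Q is a fork here and Q is conditioned on, so the path is blocked at Q.
All paths are blocked; K ⊥ W | {F, J, L, Q} holds.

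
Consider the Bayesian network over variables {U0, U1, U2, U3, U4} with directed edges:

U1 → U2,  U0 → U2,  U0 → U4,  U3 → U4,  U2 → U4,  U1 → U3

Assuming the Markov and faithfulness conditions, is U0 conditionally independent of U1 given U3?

Yes — U0 and U1 are d-separated given {U3}.

There are 4 undirected paths between U0 and U1; checking each against the conditioning set {U3}:
Path 1: U0 → U2 ← U1
  U2 is a collider here and neither U2 nor any of its descendants is conditioned on, so the collider stays closed — the path is blocked at U2.
Path 2: U0 → U2 → U4 ← U3 ← U1
  U4 is a collider here and neither U4 nor any of its descendants is conditioned on, so the collider stays closed — the path is blocked at U4.
Path 3: U0 → U4 ← U3 ← U1
  U4 is a collider here and neither U4 nor any of its descendants is conditioned on, so the collider stays closed — the path is blocked at U4.
Path 4: U0 → U4 ← U2 ← U1
  U4 is a collider here and neither U4 nor any of its descendants is conditioned on, so the collider stays closed — the path is blocked at U4.
Every path is blocked, so U0 and U1 are d-separated given {U3}.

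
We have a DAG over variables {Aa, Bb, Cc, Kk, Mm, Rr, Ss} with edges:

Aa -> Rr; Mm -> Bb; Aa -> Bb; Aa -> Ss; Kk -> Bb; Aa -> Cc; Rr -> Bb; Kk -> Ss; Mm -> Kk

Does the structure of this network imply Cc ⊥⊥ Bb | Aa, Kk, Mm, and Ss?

Yes

We examine all 4 paths between Cc and Bb:
  1. Cc ← Aa → Ss ← Kk ← Mm → Bb — Aa:fork[blocks]; Ss:collider[open]; Kk:chain[blocks]; Mm:fork[blocks] ⇒ blocked
  2. Cc ← Aa → Ss ← Kk → Bb — Aa:fork[blocks]; Ss:collider[open]; Kk:fork[blocks] ⇒ blocked
  3. Cc ← Aa → Bb — Aa:fork[blocks] ⇒ blocked
  4. Cc ← Aa → Rr → Bb — Aa:fork[blocks]; Rr:chain[open] ⇒ blocked
All paths are blocked; Cc ⊥ Bb | {Aa, Kk, Mm, Ss} holds.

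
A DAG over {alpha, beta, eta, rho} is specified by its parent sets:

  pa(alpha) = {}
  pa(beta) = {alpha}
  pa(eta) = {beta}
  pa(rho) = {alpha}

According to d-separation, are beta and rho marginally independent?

No — beta and rho are not d-separated given ∅.

There is one path between beta and rho:
Path 1: beta ← alpha → rho
  alpha is a fork and alpha is not conditioned on — no node blocks this path, so it is active.
At least one path is unblocked, so d-separation fails.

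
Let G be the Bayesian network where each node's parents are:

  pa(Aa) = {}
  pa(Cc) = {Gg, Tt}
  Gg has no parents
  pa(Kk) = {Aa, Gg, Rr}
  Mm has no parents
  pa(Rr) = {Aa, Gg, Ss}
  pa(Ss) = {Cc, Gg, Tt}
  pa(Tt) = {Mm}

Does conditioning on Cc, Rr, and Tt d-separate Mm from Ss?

Yes

6 paths connect Mm and Ss; each must be blocked for d-separation to hold:
Path 1: Mm → Tt → Cc ← Gg → Rr ← Ss
  Tt is a chain here and Tt is conditioned on, so the path is blocked at Tt.
Path 2: Mm → Tt → Cc ← Gg → Kk ← Rr ← Ss
  Tt is a chain here and Tt is conditioned on, so the path is blocked at Tt.
Path 3: Mm → Tt → Cc ← Gg → Kk ← Aa → Rr ← Ss
  Tt is a chain here and Tt is conditioned on, so the path is blocked at Tt.
Path 4: Mm → Tt → Cc ← Gg → Ss
  Tt is a chain here and Tt is conditioned on, so the path is blocked at Tt.
Path 5: Mm → Tt → Cc → Ss
  Tt is a chain here and Tt is conditioned on, so the path is blocked at Tt.
Path 6: Mm → Tt → Ss
  Tt is a chain here and Tt is conditioned on, so the path is blocked at Tt.
Since every path is blocked, d-separation holds.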